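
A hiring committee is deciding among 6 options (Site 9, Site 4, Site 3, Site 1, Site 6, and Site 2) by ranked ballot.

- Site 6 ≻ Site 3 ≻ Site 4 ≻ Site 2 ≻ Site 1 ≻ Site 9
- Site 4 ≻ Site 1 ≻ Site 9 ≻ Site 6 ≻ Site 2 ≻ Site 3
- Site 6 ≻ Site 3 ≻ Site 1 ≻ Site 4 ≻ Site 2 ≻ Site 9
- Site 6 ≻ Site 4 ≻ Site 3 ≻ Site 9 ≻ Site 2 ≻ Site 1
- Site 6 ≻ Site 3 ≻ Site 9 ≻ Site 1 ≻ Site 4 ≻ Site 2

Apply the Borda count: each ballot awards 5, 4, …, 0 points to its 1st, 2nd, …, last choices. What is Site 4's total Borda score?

15

Borda scores:
  Site 9: 0 + 3 + 0 + 2 + 3 = 8
  Site 4: 3 + 5 + 2 + 4 + 1 = 15
  Site 3: 4 + 0 + 4 + 3 + 4 = 15
  Site 1: 1 + 4 + 3 + 0 + 2 = 10
  Site 6: 5 + 2 + 5 + 5 + 5 = 22
  Site 2: 2 + 1 + 1 + 1 + 0 = 5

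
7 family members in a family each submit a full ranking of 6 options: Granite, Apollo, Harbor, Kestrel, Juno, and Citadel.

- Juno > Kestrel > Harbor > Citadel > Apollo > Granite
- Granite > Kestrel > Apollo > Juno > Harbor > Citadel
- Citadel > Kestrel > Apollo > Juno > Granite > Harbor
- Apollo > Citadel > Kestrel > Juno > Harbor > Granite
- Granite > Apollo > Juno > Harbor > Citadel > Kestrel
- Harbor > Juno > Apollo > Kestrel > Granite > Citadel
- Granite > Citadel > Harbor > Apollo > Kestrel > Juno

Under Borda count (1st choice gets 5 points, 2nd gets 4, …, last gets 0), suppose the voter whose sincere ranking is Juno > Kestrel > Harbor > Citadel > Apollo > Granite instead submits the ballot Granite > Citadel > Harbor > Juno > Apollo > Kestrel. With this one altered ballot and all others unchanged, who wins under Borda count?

Borda totals with the altered ballot: Granite 22, Apollo 21, Harbor 15, Kestrel 14, Juno 15, Citadel 18.
The switch changes the winner from Apollo to Granite.

Granite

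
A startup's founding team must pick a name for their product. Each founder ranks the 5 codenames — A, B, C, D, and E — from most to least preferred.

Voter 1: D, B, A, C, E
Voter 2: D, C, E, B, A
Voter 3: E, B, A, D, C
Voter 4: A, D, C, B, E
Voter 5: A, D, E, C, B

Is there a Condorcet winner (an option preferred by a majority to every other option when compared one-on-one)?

No

Head-to-head results (5 voters total):
A vs B: B wins 3–2.
A vs C: A wins 4–1.
A vs D: A wins 3–2.
A vs E: A wins 3–2.
B vs C: C wins 3–2.
B vs D: D wins 4–1.
B vs E: E wins 3–2.
C vs D: D wins 5–0.
C vs E: C wins 3–2.
D vs E: D wins 4–1.
No candidate beats all others: A beats C beats B beats A, a majority cycle.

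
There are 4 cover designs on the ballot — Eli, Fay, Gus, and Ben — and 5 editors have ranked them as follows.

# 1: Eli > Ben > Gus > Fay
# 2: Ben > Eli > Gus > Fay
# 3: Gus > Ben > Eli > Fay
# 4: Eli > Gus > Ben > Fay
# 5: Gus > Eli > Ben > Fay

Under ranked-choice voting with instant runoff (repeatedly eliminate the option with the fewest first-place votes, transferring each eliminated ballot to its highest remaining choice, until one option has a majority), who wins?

Eli

Round 1: Eli 2, Gus 2, Ben 1, Fay 0. Fay has the fewest and is eliminated.
Round 2: Eli 2, Gus 2, Ben 1. Ben has the fewest and is eliminated.
Round 3: Eli 3, Gus 2. Eli has a majority.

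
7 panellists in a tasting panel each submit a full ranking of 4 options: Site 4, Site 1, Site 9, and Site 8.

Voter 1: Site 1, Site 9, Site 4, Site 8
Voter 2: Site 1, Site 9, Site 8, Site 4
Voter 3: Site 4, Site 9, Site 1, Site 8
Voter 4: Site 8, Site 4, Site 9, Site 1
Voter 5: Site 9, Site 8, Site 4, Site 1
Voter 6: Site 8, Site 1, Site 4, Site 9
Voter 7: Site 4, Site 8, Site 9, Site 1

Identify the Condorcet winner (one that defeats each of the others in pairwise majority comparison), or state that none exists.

Head-to-head results (7 voters total):
Site 4 vs Site 1: Site 4 wins 4–3.
Site 4 vs Site 9: Site 4 wins 4–3.
Site 4 vs Site 8: Site 8 wins 4–3.
Site 1 vs Site 9: Site 9 wins 4–3.
Site 1 vs Site 8: Site 8 wins 4–3.
Site 9 vs Site 8: Site 9 wins 4–3.
No candidate beats all others: Site 4 beats Site 9 beats Site 8 beats Site 4, a majority cycle.

No Condorcet winner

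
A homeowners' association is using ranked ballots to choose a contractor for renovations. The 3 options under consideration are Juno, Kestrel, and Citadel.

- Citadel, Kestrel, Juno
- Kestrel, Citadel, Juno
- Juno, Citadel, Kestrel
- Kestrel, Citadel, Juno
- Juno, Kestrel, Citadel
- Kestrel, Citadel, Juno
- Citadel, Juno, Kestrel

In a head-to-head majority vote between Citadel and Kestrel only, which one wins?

Ballots ranking Citadel above Kestrel: 3.
Ballots ranking Kestrel above Citadel: 4.
Kestrel wins the head-to-head, 4–3.

Kestrel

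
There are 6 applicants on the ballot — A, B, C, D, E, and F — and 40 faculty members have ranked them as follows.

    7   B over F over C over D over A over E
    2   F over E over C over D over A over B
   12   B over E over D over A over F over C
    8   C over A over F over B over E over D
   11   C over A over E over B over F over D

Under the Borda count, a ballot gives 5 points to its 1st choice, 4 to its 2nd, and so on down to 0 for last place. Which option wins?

B

Borda scores:
  A: 7·1 + 2·1 + 12·2 + 8·4 + 11·4 = 109
  B: 7·5 + 2·0 + 12·5 + 8·2 + 11·2 = 133
  C: 7·3 + 2·3 + 12·0 + 8·5 + 11·5 = 122
  D: 7·2 + 2·2 + 12·3 + 8·0 + 11·0 = 54
  E: 7·0 + 2·4 + 12·4 + 8·1 + 11·3 = 97
  F: 7·4 + 2·5 + 12·1 + 8·3 + 11·1 = 85
B has the highest total.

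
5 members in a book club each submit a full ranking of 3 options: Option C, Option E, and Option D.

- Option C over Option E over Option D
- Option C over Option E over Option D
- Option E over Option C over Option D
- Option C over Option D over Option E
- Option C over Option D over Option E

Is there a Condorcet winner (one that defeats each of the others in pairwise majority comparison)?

Yes

Head-to-head results (5 voters total):
Option C vs Option E: Option C wins 4–1.
Option C vs Option D: Option C wins 5–0.
Option E vs Option D: Option E wins 3–2.
Option C beats each rival — Option E (4–1), Option D (5–0) — so Option C is the Condorcet winner.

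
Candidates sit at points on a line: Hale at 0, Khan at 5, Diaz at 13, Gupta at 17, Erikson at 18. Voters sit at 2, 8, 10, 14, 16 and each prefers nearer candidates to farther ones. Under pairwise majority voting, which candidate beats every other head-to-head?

With single-peaked preferences on a line, the Condorcet winner is the candidate closest to the median voter.
The median voter (position 10) is closest to Diaz at 13.
Check: Diaz vs Khan — voters closer to Diaz: 3 of 5.

Diaz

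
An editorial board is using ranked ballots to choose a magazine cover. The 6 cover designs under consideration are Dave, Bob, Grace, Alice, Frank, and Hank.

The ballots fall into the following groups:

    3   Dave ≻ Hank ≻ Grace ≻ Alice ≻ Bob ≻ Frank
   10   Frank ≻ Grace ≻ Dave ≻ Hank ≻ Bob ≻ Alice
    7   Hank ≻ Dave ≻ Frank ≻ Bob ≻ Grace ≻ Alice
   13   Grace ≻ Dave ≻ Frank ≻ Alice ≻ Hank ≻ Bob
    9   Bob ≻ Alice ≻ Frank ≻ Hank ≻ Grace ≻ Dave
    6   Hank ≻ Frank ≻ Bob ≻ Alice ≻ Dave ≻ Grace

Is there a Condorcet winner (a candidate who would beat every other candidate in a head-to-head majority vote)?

Yes

Head-to-head results (48 voters total):
Dave vs Bob: Dave wins 33–15.
Dave vs Grace: Grace wins 32–16.
Dave vs Alice: Dave wins 33–15.
Dave vs Frank: Frank wins 25–23.
Dave vs Hank: Dave wins 26–22.
Bob vs Grace: Grace wins 26–22.
Bob vs Alice: Bob wins 32–16.
Bob vs Frank: Frank wins 36–12.
Bob vs Hank: Hank wins 39–9.
Grace vs Alice: Grace wins 33–15.
Grace vs Frank: Frank wins 32–16.
Grace vs Hank: Hank wins 25–23.
Alice vs Frank: Frank wins 36–12.
Alice vs Hank: Hank wins 26–22.
Frank vs Hank: Frank wins 32–16.
Frank beats each rival — Dave (25–23), Bob (36–12), Grace (32–16), Alice (36–12), Hank (32–16) — so Frank is the Condorcet winner.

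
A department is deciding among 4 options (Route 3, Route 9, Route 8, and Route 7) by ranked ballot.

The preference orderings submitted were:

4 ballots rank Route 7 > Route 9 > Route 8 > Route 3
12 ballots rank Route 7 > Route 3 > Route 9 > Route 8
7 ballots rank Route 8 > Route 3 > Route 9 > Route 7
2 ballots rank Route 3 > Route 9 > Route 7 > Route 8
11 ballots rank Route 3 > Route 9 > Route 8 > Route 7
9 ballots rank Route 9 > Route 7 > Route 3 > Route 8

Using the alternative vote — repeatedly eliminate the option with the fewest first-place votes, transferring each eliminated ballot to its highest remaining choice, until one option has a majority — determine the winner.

Round 1: Route 7 16, Route 3 13, Route 9 9, Route 8 7. Route 8 has the fewest and is eliminated.
Round 2: Route 3 20, Route 7 16, Route 9 9. Route 9 has the fewest and is eliminated.
Round 3: Route 7 25, Route 3 20. Route 7 has a majority.

Route 7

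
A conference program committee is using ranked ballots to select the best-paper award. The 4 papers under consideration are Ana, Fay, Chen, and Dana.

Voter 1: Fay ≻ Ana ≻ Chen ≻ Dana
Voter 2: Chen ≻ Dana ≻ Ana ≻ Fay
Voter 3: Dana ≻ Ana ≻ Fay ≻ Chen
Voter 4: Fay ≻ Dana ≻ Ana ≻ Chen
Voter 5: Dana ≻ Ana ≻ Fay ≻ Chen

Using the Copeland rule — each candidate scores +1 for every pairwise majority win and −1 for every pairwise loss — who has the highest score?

Dana

Pairwise results:
  Ana vs Fay: Ana wins 3–2.
  Ana vs Chen: Ana wins 4–1.
  Ana vs Dana: Dana wins 4–1.
  Fay vs Chen: Fay wins 4–1.
  Fay vs Dana: Dana wins 3–2.
  Chen vs Dana: Dana wins 3–2.
Copeland scores (wins − losses):
  Ana: 2 − 1 = 1
  Fay: 1 − 2 = -1
  Chen: 0 − 3 = -3
  Dana: 3 − 0 = 3
Dana has the best Copeland score.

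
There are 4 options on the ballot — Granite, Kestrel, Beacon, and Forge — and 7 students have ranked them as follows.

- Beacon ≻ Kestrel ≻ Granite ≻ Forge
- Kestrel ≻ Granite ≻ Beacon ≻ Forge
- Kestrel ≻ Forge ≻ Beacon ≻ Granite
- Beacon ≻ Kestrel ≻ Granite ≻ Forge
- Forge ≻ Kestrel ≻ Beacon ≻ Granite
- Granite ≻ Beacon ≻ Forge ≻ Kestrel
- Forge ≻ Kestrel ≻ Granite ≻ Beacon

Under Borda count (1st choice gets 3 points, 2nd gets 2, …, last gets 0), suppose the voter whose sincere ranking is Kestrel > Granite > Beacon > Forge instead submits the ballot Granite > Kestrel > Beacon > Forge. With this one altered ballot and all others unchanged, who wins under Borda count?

Kestrel

Borda totals with the altered ballot: Granite 9, Kestrel 13, Beacon 11, Forge 9.
The winner is unchanged: still Kestrel.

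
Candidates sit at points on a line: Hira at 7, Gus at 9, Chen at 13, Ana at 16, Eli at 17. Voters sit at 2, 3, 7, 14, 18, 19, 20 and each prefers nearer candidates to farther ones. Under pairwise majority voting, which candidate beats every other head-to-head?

Chen

With single-peaked preferences on a line, the Condorcet winner is the candidate closest to the median voter.
The median voter (position 14) is closest to Chen at 13.
Check: Chen vs Hira — voters closer to Chen: 4 of 7.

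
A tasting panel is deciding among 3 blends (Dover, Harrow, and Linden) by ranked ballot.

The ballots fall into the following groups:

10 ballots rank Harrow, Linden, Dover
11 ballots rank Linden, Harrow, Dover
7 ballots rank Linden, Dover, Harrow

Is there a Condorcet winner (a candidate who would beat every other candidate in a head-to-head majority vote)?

Yes

Head-to-head results (28 voters total):
Dover vs Harrow: Harrow wins 21–7.
Dover vs Linden: Linden wins 28–0.
Harrow vs Linden: Linden wins 18–10.
Linden beats each rival — Dover (28–0), Harrow (18–10) — so Linden is the Condorcet winner.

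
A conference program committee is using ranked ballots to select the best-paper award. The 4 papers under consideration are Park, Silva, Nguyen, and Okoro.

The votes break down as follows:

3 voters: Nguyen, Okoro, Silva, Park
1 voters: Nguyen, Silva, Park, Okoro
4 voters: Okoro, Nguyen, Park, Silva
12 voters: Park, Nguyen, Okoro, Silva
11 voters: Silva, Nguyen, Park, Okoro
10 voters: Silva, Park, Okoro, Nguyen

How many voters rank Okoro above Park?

Ballots ranking Okoro above Park: 3+4 = 7.
Ballots ranking Park above Okoro: 1+12+11+10 = 34.
So 7 of 41 voters prefer Okoro to Park.

7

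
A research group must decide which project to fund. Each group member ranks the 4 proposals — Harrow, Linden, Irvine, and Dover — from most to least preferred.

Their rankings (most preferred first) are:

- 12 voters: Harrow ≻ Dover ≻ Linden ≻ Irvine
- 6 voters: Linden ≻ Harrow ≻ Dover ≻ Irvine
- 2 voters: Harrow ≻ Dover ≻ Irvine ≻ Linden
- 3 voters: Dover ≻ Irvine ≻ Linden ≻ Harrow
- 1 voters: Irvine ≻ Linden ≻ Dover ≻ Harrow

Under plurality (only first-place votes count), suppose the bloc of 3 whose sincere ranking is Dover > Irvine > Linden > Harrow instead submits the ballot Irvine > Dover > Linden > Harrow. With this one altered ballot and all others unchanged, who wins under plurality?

First-place totals with the altered ballot: Harrow 14, Linden 6, Irvine 4, Dover 0.
The winner is unchanged: still Harrow.

Harrow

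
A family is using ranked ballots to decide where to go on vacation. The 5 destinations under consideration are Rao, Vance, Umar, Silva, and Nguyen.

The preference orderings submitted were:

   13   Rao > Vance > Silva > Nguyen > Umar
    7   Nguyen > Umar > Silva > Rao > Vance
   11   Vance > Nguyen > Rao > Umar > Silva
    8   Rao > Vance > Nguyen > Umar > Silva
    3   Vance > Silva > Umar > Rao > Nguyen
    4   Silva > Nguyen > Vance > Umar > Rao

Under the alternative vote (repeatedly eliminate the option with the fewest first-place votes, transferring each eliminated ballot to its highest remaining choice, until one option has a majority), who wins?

Round 1: Rao 21, Vance 14, Nguyen 7, Silva 4, Umar 0. Umar has the fewest and is eliminated.
Round 2: Rao 21, Vance 14, Nguyen 7, Silva 4. Silva has the fewest and is eliminated.
Round 3: Rao 21, Vance 14, Nguyen 11. Nguyen has the fewest and is eliminated.
Round 4: Rao 28, Vance 18. Rao has a majority.

Rao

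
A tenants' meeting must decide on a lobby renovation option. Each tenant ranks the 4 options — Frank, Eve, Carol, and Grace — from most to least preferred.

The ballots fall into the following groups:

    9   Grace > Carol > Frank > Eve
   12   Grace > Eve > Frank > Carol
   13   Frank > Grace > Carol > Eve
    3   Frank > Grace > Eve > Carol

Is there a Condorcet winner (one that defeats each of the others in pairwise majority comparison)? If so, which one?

Head-to-head results (37 voters total):
Frank vs Eve: Frank wins 25–12.
Frank vs Carol: Frank wins 28–9.
Frank vs Grace: Grace wins 21–16.
Eve vs Carol: Carol wins 22–15.
Eve vs Grace: Grace wins 37–0.
Carol vs Grace: Grace wins 37–0.
Grace beats each rival — Frank (21–16), Eve (37–0), Carol (37–0) — so Grace is the Condorcet winner.

Grace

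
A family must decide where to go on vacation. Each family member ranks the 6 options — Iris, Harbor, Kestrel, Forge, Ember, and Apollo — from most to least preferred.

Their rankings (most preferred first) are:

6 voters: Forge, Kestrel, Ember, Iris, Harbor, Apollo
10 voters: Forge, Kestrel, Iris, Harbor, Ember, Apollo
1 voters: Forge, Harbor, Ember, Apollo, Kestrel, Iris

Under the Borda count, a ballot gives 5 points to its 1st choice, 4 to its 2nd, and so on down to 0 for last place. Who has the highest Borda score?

Borda scores:
  Iris: 6·2 + 10·3 + 0 = 42
  Harbor: 6·1 + 10·2 + 4 = 30
  Kestrel: 6·4 + 10·4 + 1 = 65
  Forge: 6·5 + 10·5 + 5 = 85
  Ember: 6·3 + 10·1 + 3 = 31
  Apollo: 6·0 + 10·0 + 2 = 2
Forge has the highest total.

Forge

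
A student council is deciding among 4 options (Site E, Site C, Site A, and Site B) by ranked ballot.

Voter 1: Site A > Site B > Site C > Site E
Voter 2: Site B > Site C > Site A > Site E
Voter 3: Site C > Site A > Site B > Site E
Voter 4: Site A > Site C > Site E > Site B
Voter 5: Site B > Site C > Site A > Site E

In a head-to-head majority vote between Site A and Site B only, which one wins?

Site A

Ballots ranking Site A above Site B: 3.
Ballots ranking Site B above Site A: 2.
Site A wins the head-to-head, 3–2.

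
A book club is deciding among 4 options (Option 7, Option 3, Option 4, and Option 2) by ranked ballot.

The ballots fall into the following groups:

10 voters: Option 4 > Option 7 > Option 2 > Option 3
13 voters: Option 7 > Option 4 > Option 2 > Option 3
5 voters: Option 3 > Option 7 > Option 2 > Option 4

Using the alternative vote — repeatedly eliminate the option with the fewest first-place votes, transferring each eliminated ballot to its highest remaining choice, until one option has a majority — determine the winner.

Option 7

Round 1: Option 7 13, Option 4 10, Option 3 5, Option 2 0. Option 2 has the fewest and is eliminated.
Round 2: Option 7 13, Option 4 10, Option 3 5. Option 3 has the fewest and is eliminated.
Round 3: Option 7 18, Option 4 10. Option 7 has a majority.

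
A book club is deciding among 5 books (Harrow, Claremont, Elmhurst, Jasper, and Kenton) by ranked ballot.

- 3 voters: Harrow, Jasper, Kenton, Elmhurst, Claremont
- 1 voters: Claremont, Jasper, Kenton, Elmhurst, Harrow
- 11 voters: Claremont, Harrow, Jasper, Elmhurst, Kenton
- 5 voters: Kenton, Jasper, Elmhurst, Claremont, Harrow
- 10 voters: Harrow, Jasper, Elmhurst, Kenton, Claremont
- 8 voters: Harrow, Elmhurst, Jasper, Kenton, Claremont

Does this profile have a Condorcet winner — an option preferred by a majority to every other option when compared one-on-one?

Yes

Head-to-head results (38 voters total):
Harrow vs Claremont: Harrow wins 21–17.
Harrow vs Elmhurst: Harrow wins 32–6.
Harrow vs Jasper: Harrow wins 32–6.
Harrow vs Kenton: Harrow wins 32–6.
Claremont vs Elmhurst: Elmhurst wins 26–12.
Claremont vs Jasper: Jasper wins 26–12.
Claremont vs Kenton: Kenton wins 26–12.
Elmhurst vs Jasper: Jasper wins 30–8.
Elmhurst vs Kenton: Elmhurst wins 29–9.
Jasper vs Kenton: Jasper wins 33–5.
Harrow beats each rival — Claremont (21–17), Elmhurst (32–6), Jasper (32–6), Kenton (32–6) — so Harrow is the Condorcet winner.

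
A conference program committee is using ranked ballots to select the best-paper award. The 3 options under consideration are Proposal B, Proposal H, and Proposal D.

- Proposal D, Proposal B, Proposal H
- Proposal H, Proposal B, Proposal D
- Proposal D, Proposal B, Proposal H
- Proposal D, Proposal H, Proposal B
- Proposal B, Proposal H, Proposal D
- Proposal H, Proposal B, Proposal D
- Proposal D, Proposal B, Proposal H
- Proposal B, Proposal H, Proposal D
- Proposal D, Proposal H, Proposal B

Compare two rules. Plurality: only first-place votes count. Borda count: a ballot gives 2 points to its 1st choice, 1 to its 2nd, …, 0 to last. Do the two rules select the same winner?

Yes

Plurality first-place counts: Proposal B 2, Proposal H 2, Proposal D 5 → Proposal D.
Borda totals: Proposal B 9, Proposal H 8, Proposal D 10 → Proposal D.
The two rules agree on Proposal D.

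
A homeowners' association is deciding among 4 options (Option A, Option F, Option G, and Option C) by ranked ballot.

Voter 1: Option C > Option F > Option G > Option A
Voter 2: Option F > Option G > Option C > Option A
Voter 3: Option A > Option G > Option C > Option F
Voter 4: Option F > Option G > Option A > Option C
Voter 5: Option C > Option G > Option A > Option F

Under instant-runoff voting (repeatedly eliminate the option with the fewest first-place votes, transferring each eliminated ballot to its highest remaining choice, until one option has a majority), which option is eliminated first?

Option G

Round 1: Option F 2, Option C 2, Option A 1, Option G 0. Option G has the fewest and is eliminated.
Round 2: Option F 2, Option C 2, Option A 1. Option A has the fewest and is eliminated.
Round 3: Option C 3, Option F 2. Option C has a majority.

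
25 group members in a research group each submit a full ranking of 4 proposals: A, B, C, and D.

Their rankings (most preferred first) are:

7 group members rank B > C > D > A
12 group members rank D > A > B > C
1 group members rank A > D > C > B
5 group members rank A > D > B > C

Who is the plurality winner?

D

First-place vote totals:
  A: 6
  B: 7
  C: 0
  D: 12
D has the most first-place votes.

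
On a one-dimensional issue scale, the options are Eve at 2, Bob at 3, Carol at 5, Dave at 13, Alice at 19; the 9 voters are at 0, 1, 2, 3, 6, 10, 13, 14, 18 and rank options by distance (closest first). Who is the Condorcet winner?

With single-peaked preferences on a line, the Condorcet winner is the candidate closest to the median voter.
The median voter (position 6) is closest to Carol at 5.
Check: Carol vs Dave — voters closer to Carol: 5 of 9.

Carol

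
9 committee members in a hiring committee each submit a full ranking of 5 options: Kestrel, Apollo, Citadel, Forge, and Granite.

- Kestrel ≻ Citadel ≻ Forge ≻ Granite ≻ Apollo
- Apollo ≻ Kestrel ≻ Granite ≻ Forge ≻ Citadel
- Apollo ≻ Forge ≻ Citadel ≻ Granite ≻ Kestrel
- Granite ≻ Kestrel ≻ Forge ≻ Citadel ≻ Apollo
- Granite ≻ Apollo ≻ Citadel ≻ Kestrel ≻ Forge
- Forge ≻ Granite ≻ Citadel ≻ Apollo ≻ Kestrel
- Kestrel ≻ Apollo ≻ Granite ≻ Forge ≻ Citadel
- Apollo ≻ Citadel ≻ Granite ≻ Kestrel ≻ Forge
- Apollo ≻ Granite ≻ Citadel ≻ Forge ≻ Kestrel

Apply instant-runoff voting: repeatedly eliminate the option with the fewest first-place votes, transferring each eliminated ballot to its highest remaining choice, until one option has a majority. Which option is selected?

Apollo

Round 1: Apollo 4, Kestrel 2, Granite 2, Forge 1, Citadel 0. Citadel has the fewest and is eliminated.
Round 2: Apollo 4, Kestrel 2, Granite 2, Forge 1. Forge has the fewest and is eliminated.
Round 3: Apollo 4, Granite 3, Kestrel 2. Kestrel has the fewest and is eliminated.
Round 4: Apollo 5, Granite 4. Apollo has a majority.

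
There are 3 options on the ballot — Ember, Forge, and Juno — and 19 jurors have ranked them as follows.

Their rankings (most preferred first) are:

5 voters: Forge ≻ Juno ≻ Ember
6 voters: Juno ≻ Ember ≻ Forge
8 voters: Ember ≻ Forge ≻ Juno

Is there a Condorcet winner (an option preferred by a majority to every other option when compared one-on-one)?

Head-to-head results (19 voters total):
Ember vs Forge: Ember wins 14–5.
Ember vs Juno: Juno wins 11–8.
Forge vs Juno: Forge wins 13–6.
No candidate beats all others: Ember beats Forge beats Juno beats Ember, a majority cycle.

No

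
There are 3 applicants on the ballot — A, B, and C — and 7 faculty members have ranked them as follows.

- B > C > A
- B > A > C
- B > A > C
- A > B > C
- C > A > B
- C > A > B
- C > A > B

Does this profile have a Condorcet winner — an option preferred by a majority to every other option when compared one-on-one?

No

Head-to-head results (7 voters total):
A vs B: A wins 4–3.
A vs C: C wins 4–3.
B vs C: B wins 4–3.
No candidate beats all others: A beats B beats C beats A, a majority cycle.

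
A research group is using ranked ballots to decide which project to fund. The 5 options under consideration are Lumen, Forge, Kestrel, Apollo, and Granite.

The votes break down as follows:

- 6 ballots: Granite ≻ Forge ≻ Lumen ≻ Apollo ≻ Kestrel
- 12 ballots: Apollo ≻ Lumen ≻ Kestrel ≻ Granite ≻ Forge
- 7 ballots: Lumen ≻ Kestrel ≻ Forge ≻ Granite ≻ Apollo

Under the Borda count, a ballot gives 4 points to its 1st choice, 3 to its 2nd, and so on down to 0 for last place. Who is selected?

Borda scores:
  Lumen: 6·2 + 12·3 + 7·4 = 76
  Forge: 6·3 + 12·0 + 7·2 = 32
  Kestrel: 6·0 + 12·2 + 7·3 = 45
  Apollo: 6·1 + 12·4 + 7·0 = 54
  Granite: 6·4 + 12·1 + 7·1 = 43
Lumen has the highest total.

Lumen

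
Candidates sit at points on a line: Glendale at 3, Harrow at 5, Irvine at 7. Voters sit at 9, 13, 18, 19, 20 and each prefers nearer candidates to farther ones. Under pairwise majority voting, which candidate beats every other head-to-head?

With single-peaked preferences on a line, the Condorcet winner is the candidate closest to the median voter.
The median voter (position 18) is closest to Irvine at 7.
Check: Irvine vs Glendale — voters closer to Irvine: 5 of 5.

Irvine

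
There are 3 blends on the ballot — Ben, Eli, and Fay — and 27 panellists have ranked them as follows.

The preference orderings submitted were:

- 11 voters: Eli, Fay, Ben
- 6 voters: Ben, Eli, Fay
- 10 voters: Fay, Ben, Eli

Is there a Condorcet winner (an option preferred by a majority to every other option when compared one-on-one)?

Head-to-head results (27 voters total):
Ben vs Eli: Ben wins 16–11.
Ben vs Fay: Fay wins 21–6.
Eli vs Fay: Eli wins 17–10.
No candidate beats all others: Ben beats Eli beats Fay beats Ben, a majority cycle.

No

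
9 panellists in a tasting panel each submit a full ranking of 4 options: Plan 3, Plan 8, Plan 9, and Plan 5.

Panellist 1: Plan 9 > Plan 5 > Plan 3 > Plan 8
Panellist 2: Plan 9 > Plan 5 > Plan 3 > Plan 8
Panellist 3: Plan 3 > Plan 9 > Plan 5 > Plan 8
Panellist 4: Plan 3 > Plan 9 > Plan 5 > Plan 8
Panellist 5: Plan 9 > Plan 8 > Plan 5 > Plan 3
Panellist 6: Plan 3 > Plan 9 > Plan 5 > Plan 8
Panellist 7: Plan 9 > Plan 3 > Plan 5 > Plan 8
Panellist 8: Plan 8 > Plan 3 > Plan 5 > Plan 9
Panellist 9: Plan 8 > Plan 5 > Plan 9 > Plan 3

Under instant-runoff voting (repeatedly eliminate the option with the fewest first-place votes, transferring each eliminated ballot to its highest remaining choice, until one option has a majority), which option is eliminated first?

Plan 5

Round 1: Plan 9 4, Plan 3 3, Plan 8 2, Plan 5 0. Plan 5 has the fewest and is eliminated.
Round 2: Plan 9 4, Plan 3 3, Plan 8 2. Plan 8 has the fewest and is eliminated.
Round 3: Plan 9 5, Plan 3 4. Plan 9 has a majority.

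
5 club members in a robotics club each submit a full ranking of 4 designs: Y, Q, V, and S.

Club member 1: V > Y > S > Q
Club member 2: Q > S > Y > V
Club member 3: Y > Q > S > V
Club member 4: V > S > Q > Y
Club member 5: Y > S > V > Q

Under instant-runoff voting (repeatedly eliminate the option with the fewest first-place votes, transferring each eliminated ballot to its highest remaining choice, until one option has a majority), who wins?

Y

Round 1: Y 2, V 2, Q 1, S 0. S has the fewest and is eliminated.
Round 2: Y 2, V 2, Q 1. Q has the fewest and is eliminated.
Round 3: Y 3, V 2. Y has a majority.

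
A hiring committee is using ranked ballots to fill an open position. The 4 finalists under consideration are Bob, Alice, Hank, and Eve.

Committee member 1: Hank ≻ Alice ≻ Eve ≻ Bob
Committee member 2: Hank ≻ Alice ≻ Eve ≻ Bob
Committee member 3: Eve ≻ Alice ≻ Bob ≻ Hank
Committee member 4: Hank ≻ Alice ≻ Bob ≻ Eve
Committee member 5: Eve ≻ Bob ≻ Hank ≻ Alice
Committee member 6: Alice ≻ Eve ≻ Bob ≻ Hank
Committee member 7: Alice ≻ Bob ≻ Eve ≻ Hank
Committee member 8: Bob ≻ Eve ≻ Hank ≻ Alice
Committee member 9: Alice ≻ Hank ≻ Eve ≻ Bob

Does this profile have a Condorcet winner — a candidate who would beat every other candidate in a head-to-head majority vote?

Head-to-head results (9 voters total):
Bob vs Alice: Alice wins 7–2.
Bob vs Hank: Bob wins 5–4.
Bob vs Eve: Eve wins 6–3.
Alice vs Hank: Hank wins 5–4.
Alice vs Eve: Alice wins 6–3.
Hank vs Eve: Eve wins 5–4.
No candidate beats all others: Bob beats Hank beats Alice beats Bob, a majority cycle.

No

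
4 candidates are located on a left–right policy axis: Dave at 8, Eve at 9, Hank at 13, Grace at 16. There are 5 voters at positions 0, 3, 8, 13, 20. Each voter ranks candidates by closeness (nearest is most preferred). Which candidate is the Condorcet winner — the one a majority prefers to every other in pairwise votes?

Dave

With single-peaked preferences on a line, the Condorcet winner is the candidate closest to the median voter.
The median voter (position 8) is closest to Dave at 8.
Check: Dave vs Eve — voters closer to Dave: 3 of 5.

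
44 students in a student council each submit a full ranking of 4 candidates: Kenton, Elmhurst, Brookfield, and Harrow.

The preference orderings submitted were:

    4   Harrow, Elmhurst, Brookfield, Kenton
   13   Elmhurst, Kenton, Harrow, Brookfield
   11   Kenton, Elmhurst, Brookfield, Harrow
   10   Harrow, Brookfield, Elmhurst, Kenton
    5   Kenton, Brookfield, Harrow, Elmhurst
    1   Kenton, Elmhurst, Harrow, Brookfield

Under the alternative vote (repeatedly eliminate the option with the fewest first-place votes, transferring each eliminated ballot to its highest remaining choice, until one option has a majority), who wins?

Round 1: Kenton 17, Harrow 14, Elmhurst 13, Brookfield 0. Brookfield has the fewest and is eliminated.
Round 2: Kenton 17, Harrow 14, Elmhurst 13. Elmhurst has the fewest and is eliminated.
Round 3: Kenton 30, Harrow 14. Kenton has a majority.

Kenton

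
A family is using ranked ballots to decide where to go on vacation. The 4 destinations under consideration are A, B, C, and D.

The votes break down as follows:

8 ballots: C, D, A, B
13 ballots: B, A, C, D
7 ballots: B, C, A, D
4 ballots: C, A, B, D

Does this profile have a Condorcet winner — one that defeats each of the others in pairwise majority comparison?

Yes

Head-to-head results (32 voters total):
A vs B: B wins 20–12.
A vs C: C wins 19–13.
A vs D: A wins 24–8.
B vs C: B wins 20–12.
B vs D: B wins 24–8.
C vs D: C wins 32–0.
B beats each rival — A (20–12), C (20–12), D (24–8) — so B is the Condorcet winner.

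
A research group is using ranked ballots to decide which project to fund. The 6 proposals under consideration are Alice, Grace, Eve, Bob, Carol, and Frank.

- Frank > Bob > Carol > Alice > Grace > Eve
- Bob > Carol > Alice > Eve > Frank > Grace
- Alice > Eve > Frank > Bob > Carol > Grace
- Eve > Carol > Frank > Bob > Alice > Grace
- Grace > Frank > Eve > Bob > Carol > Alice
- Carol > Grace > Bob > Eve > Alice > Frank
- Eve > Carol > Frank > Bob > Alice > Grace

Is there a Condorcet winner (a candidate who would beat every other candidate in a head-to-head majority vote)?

Yes

Head-to-head results (7 voters total):
Alice vs Grace: Alice wins 5–2.
Alice vs Eve: Eve wins 4–3.
Alice vs Bob: Bob wins 6–1.
Alice vs Carol: Carol wins 6–1.
Alice vs Frank: Frank wins 4–3.
Grace vs Eve: Eve wins 4–3.
Grace vs Bob: Bob wins 5–2.
Grace vs Carol: Carol wins 6–1.
Grace vs Frank: Frank wins 5–2.
Eve vs Bob: Eve wins 4–3.
Eve vs Carol: Eve wins 4–3.
Eve vs Frank: Eve wins 5–2.
Bob vs Carol: Bob wins 4–3.
Bob vs Frank: Frank wins 5–2.
Carol vs Frank: Carol wins 4–3.
Eve beats each rival — Alice (4–3), Grace (4–3), Bob (4–3), Carol (4–3), Frank (5–2) — so Eve is the Condorcet winner.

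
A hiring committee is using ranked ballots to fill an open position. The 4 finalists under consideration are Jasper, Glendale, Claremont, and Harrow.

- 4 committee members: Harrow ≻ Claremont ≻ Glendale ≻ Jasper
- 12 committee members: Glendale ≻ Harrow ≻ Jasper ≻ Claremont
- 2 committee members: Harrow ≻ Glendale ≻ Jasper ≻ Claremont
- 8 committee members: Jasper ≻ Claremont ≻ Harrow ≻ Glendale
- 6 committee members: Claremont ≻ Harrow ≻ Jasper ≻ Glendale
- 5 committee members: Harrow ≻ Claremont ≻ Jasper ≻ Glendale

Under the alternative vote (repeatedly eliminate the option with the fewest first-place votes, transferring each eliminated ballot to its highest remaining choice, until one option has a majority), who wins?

Round 1: Glendale 12, Harrow 11, Jasper 8, Claremont 6. Claremont has the fewest and is eliminated.
Round 2: Harrow 17, Glendale 12, Jasper 8. Jasper has the fewest and is eliminated.
Round 3: Harrow 25, Glendale 12. Harrow has a majority.

Harrow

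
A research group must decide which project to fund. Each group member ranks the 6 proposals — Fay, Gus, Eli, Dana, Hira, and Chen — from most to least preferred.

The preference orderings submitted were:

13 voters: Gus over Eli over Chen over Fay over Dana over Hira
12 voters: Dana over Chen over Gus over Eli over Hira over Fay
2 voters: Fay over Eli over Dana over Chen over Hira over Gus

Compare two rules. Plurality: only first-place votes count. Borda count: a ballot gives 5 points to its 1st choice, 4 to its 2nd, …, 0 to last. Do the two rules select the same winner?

Plurality first-place counts: Fay 2, Gus 13, Eli 0, Dana 12, Hira 0, Chen 0 → Gus.
Borda totals: Fay 36, Gus 101, Eli 84, Dana 79, Hira 14, Chen 91 → Gus.
The two rules agree on Gus.

Yes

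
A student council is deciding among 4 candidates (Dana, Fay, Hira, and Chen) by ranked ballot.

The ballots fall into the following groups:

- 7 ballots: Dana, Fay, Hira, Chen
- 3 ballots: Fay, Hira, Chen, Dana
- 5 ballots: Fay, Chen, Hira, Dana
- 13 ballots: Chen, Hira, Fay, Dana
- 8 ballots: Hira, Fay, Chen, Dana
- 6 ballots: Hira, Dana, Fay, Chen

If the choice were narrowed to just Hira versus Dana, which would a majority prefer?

Hira

Ballots ranking Hira above Dana: 3+5+13+8+6 = 35.
Ballots ranking Dana above Hira: 7.
Hira wins the head-to-head, 35–7.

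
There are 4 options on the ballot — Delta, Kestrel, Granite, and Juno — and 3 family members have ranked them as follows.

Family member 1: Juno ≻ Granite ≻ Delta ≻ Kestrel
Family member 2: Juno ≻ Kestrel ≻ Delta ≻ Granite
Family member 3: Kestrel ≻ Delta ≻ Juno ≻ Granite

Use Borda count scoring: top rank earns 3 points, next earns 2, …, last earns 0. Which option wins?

Borda scores:
  Delta: 1 + 1 + 2 = 4
  Kestrel: 0 + 2 + 3 = 5
  Granite: 2 + 0 + 0 = 2
  Juno: 3 + 3 + 1 = 7
Juno has the highest total.

Juno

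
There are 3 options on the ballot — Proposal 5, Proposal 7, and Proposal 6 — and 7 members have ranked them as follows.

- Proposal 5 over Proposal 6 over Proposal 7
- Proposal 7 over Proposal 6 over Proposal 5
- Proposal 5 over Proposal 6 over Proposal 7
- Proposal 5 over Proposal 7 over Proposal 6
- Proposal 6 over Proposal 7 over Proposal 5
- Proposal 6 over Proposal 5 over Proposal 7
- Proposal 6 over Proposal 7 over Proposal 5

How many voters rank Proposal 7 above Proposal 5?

Ballots ranking Proposal 7 above Proposal 5: 3.
Ballots ranking Proposal 5 above Proposal 7: 4.
So 3 of 7 voters prefer Proposal 7 to Proposal 5.

3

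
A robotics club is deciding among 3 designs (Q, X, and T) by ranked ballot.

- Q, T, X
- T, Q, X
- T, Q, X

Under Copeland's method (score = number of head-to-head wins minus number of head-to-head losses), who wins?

T

Pairwise results:
  Q vs X: Q wins 3–0.
  Q vs T: T wins 2–1.
  X vs T: T wins 3–0.
Copeland scores (wins − losses):
  Q: 1 − 1 = 0
  X: 0 − 2 = -2
  T: 2 − 0 = 2
T has the best Copeland score.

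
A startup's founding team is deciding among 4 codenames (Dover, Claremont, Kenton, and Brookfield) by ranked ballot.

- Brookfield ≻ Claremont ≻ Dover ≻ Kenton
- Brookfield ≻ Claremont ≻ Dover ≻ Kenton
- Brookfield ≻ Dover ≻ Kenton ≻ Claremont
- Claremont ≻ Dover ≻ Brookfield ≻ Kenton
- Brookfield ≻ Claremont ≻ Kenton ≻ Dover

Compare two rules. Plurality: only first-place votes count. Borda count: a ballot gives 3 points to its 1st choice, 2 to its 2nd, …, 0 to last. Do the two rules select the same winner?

Yes

Plurality first-place counts: Dover 0, Claremont 1, Kenton 0, Brookfield 4 → Brookfield.
Borda totals: Dover 6, Claremont 9, Kenton 2, Brookfield 13 → Brookfield.
The two rules agree on Brookfield.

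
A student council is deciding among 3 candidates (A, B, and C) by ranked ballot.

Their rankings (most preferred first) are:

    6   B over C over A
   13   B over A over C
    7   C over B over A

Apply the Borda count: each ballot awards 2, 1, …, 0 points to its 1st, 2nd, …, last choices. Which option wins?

B

Borda scores:
  A: 6·0 + 13·1 + 7·0 = 13
  B: 6·2 + 13·2 + 7·1 = 45
  C: 6·1 + 13·0 + 7·2 = 20
B has the highest total.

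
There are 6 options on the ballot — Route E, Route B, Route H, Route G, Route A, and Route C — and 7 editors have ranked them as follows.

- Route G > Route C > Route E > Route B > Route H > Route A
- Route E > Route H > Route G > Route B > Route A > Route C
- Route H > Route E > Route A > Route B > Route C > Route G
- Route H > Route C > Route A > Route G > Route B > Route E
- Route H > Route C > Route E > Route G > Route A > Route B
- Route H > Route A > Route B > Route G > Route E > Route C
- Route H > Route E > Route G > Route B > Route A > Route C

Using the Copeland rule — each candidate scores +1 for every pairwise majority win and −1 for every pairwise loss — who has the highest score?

Route H

Pairwise results:
  Route E vs Route B: Route E wins 5–2.
  Route E vs Route H: Route H wins 5–2.
  Route E vs Route G: Route E wins 4–3.
  Route E vs Route A: Route E wins 5–2.
  Route E vs Route C: Route E wins 4–3.
  Route B vs Route H: Route H wins 6–1.
  Route B vs Route G: Route G wins 5–2.
  Route B vs Route A: Route A wins 4–3.
  Route B vs Route C: Route B wins 4–3.
  Route H vs Route G: Route H wins 6–1.
  Route H vs Route A: Route H wins 7–0.
  Route H vs Route C: Route H wins 6–1.
  Route G vs Route A: Route G wins 4–3.
  Route G vs Route C: Route G wins 4–3.
  Route A vs Route C: Route A wins 4–3.
Copeland scores (wins − losses):
  Route E: 4 − 1 = 3
  Route B: 1 − 4 = -3
  Route H: 5 − 0 = 5
  Route G: 3 − 2 = 1
  Route A: 2 − 3 = -1
  Route C: 0 − 5 = -5
Route H has the best Copeland score.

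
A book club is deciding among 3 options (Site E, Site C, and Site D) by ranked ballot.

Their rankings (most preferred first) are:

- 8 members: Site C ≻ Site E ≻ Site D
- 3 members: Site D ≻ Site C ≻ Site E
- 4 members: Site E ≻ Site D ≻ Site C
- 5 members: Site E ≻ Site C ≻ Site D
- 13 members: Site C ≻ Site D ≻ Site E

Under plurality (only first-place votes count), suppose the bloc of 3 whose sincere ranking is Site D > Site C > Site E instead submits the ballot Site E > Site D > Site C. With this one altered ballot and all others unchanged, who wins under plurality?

First-place totals with the altered ballot: Site E 12, Site C 21, Site D 0.
The winner is unchanged: still Site C.

Site C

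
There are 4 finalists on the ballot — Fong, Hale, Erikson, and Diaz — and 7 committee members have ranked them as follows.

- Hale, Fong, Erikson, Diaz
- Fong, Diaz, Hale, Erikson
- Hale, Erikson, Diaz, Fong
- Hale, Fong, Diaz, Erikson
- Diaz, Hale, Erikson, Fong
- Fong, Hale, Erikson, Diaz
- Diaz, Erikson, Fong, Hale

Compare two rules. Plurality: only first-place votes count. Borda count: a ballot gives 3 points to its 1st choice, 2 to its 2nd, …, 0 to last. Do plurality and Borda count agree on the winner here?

Plurality first-place counts: Fong 2, Hale 3, Erikson 0, Diaz 2 → Hale.
Borda totals: Fong 11, Hale 14, Erikson 7, Diaz 10 → Hale.
The two rules agree on Hale.

Yes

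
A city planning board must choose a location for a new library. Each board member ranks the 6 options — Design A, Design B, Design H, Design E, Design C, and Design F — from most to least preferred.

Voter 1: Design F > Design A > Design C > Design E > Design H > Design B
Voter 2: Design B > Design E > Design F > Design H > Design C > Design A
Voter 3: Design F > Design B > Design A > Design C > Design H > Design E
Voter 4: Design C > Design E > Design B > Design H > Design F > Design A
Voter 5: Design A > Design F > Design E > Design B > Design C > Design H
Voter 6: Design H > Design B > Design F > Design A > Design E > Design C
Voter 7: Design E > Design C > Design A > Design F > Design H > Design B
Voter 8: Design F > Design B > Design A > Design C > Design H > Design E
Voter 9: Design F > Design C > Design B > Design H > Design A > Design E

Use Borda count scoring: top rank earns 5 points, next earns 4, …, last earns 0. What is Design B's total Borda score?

25

Borda scores:
  Design A: 4 + 0 + 3 + 0 + 5 + 2 + 3 + 3 + 1 = 21
  Design B: 0 + 5 + 4 + 3 + 2 + 4 + 0 + 4 + 3 = 25
  Design H: 1 + 2 + 1 + 2 + 0 + 5 + 1 + 1 + 2 = 15
  Design E: 2 + 4 + 0 + 4 + 3 + 1 + 5 + 0 + 0 = 19
  Design C: 3 + 1 + 2 + 5 + 1 + 0 + 4 + 2 + 4 = 22
  Design F: 5 + 3 + 5 + 1 + 4 + 3 + 2 + 5 + 5 = 33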